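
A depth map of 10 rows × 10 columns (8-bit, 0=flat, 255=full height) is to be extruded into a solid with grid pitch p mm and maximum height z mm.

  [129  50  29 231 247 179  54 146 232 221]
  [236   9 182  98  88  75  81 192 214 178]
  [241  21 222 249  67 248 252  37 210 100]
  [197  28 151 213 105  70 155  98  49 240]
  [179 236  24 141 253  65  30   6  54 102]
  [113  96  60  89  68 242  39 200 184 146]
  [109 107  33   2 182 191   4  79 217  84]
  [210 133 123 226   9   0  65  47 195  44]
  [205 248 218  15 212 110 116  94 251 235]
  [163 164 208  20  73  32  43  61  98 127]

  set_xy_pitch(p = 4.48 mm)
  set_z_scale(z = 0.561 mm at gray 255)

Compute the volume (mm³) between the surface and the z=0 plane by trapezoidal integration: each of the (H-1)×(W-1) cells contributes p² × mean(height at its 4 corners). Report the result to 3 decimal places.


449.541

height_mm = gray/255 × 0.561; cell vol = 4.48² × mean(4 corners)
unit = 4.48² × 0.561 / (4×255) = 0.0110387 mm³ per gray-sum
row 0: Σ corner-gray over 9 cells = 4978  → 54.9507
row 1: Σ corner-gray over 9 cells = 5245  → 57.8981
row 2: Σ corner-gray over 9 cells = 5128  → 56.6066
row 3: Σ corner-gray over 9 cells = 4074  → 44.9717
row 4: Σ corner-gray over 9 cells = 4114  → 45.4133
row 5: Σ corner-gray over 9 cells = 4038  → 44.5744
row 6: Σ corner-gray over 9 cells = 3673  → 40.5452
row 7: Σ corner-gray over 9 cells = 4818  → 53.1846
row 8: Σ corner-gray over 9 cells = 4656  → 51.3963
Σ rows: total corner-gray = 40724  → 449.5408 mm³


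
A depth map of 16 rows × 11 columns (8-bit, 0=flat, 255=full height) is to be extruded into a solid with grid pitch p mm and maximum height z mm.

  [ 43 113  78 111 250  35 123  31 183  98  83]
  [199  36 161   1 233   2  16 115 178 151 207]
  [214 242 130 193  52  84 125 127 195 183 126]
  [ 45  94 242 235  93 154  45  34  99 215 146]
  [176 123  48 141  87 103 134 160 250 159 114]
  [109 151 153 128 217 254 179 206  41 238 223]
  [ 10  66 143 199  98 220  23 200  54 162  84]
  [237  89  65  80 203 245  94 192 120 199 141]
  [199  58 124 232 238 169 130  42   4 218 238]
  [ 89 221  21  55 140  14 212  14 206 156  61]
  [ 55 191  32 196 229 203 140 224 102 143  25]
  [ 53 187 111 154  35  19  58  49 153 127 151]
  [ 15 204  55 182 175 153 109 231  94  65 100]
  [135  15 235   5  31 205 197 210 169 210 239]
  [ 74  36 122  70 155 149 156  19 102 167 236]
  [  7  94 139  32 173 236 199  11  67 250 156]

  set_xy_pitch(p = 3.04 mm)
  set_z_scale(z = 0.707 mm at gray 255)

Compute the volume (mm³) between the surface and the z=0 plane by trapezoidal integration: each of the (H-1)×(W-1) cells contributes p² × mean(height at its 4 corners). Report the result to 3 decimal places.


height_mm = gray/255 × 0.707; cell vol = 3.04² × mean(4 corners)
unit = 3.04² × 0.707 / (4×255) = 0.0064057 mm³ per gray-sum
row 0: Σ corner-gray over 10 cells = 4362  → 27.9417
row 1: Σ corner-gray over 10 cells = 5194  → 33.2712
row 2: Σ corner-gray over 10 cells = 5615  → 35.9680
row 3: Σ corner-gray over 10 cells = 5313  → 34.0335
row 4: Σ corner-gray over 10 cells = 6166  → 39.4975
row 5: Σ corner-gray over 10 cells = 5890  → 37.7296
row 6: Σ corner-gray over 10 cells = 5376  → 34.4370
row 7: Σ corner-gray over 10 cells = 5819  → 37.2748
row 8: Σ corner-gray over 10 cells = 5095  → 32.6370
row 9: Σ corner-gray over 10 cells = 5228  → 33.4890
row 10: Σ corner-gray over 10 cells = 4990  → 31.9644
row 11: Σ corner-gray over 10 cells = 4641  → 29.7288
row 12: Σ corner-gray over 10 cells = 5579  → 35.7374
row 13: Σ corner-gray over 10 cells = 5190  → 33.2456
row 14: Σ corner-gray over 10 cells = 4827  → 30.9203
Σ rows: total corner-gray = 79285  → 507.8757 mm³

507.876


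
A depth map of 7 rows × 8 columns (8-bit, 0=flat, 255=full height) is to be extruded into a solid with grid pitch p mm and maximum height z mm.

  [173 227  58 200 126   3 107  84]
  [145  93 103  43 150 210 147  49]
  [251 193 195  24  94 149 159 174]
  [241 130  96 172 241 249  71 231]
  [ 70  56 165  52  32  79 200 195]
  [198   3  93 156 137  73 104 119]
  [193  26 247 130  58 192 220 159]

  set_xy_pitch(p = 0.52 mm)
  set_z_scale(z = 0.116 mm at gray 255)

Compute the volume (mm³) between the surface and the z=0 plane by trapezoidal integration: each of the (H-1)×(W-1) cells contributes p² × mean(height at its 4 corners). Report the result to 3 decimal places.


0.671

height_mm = gray/255 × 0.116; cell vol = 0.52² × mean(4 corners)
unit = 0.52² × 0.116 / (4×255) = 3.07514e-05 mm³ per gray-sum
row 0: Σ corner-gray over 7 cells = 3385  → 0.1041
row 1: Σ corner-gray over 7 cells = 3739  → 0.1150
row 2: Σ corner-gray over 7 cells = 4443  → 0.1366
row 3: Σ corner-gray over 7 cells = 3823  → 0.1176
row 4: Σ corner-gray over 7 cells = 2882  → 0.0886
row 5: Σ corner-gray over 7 cells = 3547  → 0.1091
Σ rows: total corner-gray = 21819  → 0.6710 mm³


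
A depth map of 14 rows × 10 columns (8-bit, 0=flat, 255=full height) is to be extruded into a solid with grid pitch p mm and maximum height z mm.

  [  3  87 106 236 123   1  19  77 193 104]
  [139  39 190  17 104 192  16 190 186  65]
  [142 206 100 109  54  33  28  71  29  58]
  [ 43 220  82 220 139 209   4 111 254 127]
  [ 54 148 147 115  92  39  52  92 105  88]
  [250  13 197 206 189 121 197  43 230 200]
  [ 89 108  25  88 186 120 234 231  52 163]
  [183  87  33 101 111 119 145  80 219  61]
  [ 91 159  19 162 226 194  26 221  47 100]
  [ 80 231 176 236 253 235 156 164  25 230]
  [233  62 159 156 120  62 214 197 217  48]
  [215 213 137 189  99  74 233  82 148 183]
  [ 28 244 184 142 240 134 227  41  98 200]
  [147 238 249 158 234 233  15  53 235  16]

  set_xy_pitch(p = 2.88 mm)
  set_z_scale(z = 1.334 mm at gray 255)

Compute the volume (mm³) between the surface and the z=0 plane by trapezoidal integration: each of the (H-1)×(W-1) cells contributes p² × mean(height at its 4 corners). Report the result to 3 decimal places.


height_mm = gray/255 × 1.334; cell vol = 2.88² × mean(4 corners)
unit = 2.88² × 1.334 / (4×255) = 0.0108478 mm³ per gray-sum
row 0: Σ corner-gray over 9 cells = 3863  → 41.9050
row 1: Σ corner-gray over 9 cells = 3532  → 38.3143
row 2: Σ corner-gray over 9 cells = 4108  → 44.5627
row 3: Σ corner-gray over 9 cells = 4370  → 47.4048
row 4: Σ corner-gray over 9 cells = 4564  → 49.5092
row 5: Σ corner-gray over 9 cells = 5182  → 56.2132
row 6: Σ corner-gray over 9 cells = 4374  → 47.4482
row 7: Σ corner-gray over 9 cells = 4333  → 47.0034
row 8: Σ corner-gray over 9 cells = 5561  → 60.3245
row 9: Σ corner-gray over 9 cells = 5917  → 64.1863
row 10: Σ corner-gray over 9 cells = 5403  → 58.6105
row 11: Σ corner-gray over 9 cells = 5596  → 60.7041
row 12: Σ corner-gray over 9 cells = 5841  → 63.3618
Σ rows: total corner-gray = 62644  → 679.5480 mm³

679.548


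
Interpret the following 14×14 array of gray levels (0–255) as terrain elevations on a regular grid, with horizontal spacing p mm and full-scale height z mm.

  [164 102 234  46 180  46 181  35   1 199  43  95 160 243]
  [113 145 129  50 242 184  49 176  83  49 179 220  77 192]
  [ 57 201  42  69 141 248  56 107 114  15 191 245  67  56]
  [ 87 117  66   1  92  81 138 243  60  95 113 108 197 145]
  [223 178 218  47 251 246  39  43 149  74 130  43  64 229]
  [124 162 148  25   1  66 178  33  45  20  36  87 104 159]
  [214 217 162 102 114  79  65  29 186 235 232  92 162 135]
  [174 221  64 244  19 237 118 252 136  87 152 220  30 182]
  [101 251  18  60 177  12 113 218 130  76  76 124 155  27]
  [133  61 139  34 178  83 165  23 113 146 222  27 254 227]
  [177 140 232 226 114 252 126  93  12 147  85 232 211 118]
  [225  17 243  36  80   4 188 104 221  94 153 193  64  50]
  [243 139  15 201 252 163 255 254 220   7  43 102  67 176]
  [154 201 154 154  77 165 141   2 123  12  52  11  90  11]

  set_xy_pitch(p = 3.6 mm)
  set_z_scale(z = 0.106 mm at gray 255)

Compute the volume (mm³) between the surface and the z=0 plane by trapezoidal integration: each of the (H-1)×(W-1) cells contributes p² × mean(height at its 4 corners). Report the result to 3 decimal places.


114.483

height_mm = gray/255 × 0.106; cell vol = 3.6² × mean(4 corners)
unit = 3.6² × 0.106 / (4×255) = 0.00134682 mm³ per gray-sum
row 0: Σ corner-gray over 13 cells = 6522  → 8.7840
row 1: Σ corner-gray over 13 cells = 6576  → 8.8567
row 2: Σ corner-gray over 13 cells = 5959  → 8.0257
row 3: Σ corner-gray over 13 cells = 6270  → 8.4446
row 4: Σ corner-gray over 13 cells = 5509  → 7.4197
row 5: Σ corner-gray over 13 cells = 5792  → 7.8008
row 6: Σ corner-gray over 13 cells = 7615  → 10.2561
row 7: Σ corner-gray over 13 cells = 6864  → 9.2446
row 8: Σ corner-gray over 13 cells = 6198  → 8.3476
row 9: Σ corner-gray over 13 cells = 7285  → 9.8116
row 10: Σ corner-gray over 13 cells = 7104  → 9.5678
row 11: Σ corner-gray over 13 cells = 6924  → 9.3254
row 12: Σ corner-gray over 13 cells = 6384  → 8.5981
Σ rows: total corner-gray = 85002  → 114.4827 mm³


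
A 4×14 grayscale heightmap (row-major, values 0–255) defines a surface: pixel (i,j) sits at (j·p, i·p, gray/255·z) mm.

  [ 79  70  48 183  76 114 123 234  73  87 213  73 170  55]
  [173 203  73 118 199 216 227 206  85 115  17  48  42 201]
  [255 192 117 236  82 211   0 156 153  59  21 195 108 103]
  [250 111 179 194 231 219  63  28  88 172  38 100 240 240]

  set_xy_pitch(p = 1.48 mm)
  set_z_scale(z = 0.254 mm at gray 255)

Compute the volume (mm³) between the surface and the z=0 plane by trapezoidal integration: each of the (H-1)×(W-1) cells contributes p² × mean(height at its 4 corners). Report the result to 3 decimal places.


11.268

height_mm = gray/255 × 0.254; cell vol = 1.48² × mean(4 corners)
unit = 1.48² × 0.254 / (4×255) = 0.000545453 mm³ per gray-sum
row 0: Σ corner-gray over 13 cells = 6534  → 3.5640
row 1: Σ corner-gray over 13 cells = 6890  → 3.7582
row 2: Σ corner-gray over 13 cells = 7234  → 3.9458
Σ rows: total corner-gray = 20658  → 11.2680 mm³


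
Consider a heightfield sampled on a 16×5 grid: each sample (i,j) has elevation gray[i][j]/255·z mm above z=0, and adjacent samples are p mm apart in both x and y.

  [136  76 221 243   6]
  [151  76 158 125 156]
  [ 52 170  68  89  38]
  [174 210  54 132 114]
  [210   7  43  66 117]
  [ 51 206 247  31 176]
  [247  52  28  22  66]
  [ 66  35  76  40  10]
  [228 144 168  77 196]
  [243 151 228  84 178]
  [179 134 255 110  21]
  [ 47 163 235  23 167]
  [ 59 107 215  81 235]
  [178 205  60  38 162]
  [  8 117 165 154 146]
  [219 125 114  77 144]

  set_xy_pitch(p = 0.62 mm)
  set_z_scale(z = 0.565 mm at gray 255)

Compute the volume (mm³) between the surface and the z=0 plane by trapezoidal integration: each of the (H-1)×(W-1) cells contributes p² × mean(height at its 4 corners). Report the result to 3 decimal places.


6.167

height_mm = gray/255 × 0.565; cell vol = 0.62² × mean(4 corners)
unit = 0.62² × 0.565 / (4×255) = 0.000212927 mm³ per gray-sum
row 0: Σ corner-gray over 4 cells = 2247  → 0.4784
row 1: Σ corner-gray over 4 cells = 1769  → 0.3767
row 2: Σ corner-gray over 4 cells = 1824  → 0.3884
row 3: Σ corner-gray over 4 cells = 1639  → 0.3490
row 4: Σ corner-gray over 4 cells = 1754  → 0.3735
row 5: Σ corner-gray over 4 cells = 1712  → 0.3645
row 6: Σ corner-gray over 4 cells = 895  → 0.1906
row 7: Σ corner-gray over 4 cells = 1580  → 0.3364
row 8: Σ corner-gray over 4 cells = 2549  → 0.5428
row 9: Σ corner-gray over 4 cells = 2545  → 0.5419
row 10: Σ corner-gray over 4 cells = 2254  → 0.4799
row 11: Σ corner-gray over 4 cells = 2156  → 0.4591
row 12: Σ corner-gray over 4 cells = 2046  → 0.4356
row 13: Σ corner-gray over 4 cells = 1972  → 0.4199
row 14: Σ corner-gray over 4 cells = 2021  → 0.4303
Σ rows: total corner-gray = 28963  → 6.1670 mm³


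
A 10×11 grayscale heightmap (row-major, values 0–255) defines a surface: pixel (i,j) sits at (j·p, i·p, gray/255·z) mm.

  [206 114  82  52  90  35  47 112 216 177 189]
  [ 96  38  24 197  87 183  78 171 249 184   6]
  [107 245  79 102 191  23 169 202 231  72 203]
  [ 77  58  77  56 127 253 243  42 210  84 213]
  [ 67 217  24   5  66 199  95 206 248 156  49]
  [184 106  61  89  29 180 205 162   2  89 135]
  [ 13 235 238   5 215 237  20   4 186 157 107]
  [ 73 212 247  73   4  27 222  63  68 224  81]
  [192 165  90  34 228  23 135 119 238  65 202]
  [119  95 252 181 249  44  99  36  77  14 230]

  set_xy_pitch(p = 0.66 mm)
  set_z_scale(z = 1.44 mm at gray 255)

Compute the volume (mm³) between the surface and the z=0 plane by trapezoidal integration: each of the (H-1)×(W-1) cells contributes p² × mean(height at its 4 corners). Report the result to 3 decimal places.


height_mm = gray/255 × 1.44; cell vol = 0.66² × mean(4 corners)
unit = 0.66² × 1.44 / (4×255) = 0.000614965 mm³ per gray-sum
row 0: Σ corner-gray over 10 cells = 4769  → 2.9328
row 1: Σ corner-gray over 10 cells = 5462  → 3.3589
row 2: Σ corner-gray over 10 cells = 5528  → 3.3995
row 3: Σ corner-gray over 10 cells = 5138  → 3.1597
row 4: Σ corner-gray over 10 cells = 4713  → 2.8983
row 5: Σ corner-gray over 10 cells = 4879  → 3.0004
row 6: Σ corner-gray over 10 cells = 5148  → 3.1658
row 7: Σ corner-gray over 10 cells = 5022  → 3.0884
row 8: Σ corner-gray over 10 cells = 5031  → 3.0939
Σ rows: total corner-gray = 45690  → 28.0977 mm³

28.098


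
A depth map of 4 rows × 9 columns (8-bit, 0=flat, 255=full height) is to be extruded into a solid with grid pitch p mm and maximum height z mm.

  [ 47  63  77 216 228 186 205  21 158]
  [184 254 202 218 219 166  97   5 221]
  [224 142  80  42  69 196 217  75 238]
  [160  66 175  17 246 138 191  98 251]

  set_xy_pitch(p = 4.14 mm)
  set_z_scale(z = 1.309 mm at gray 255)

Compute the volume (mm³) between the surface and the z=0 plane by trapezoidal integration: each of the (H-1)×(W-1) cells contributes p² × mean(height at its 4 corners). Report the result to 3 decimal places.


310.845

height_mm = gray/255 × 1.309; cell vol = 4.14² × mean(4 corners)
unit = 4.14² × 1.309 / (4×255) = 0.0219958 mm³ per gray-sum
row 0: Σ corner-gray over 8 cells = 4924  → 108.3074
row 1: Σ corner-gray over 8 cells = 4831  → 106.2618
row 2: Σ corner-gray over 8 cells = 4377  → 96.2757
Σ rows: total corner-gray = 14132  → 310.8449 mm³


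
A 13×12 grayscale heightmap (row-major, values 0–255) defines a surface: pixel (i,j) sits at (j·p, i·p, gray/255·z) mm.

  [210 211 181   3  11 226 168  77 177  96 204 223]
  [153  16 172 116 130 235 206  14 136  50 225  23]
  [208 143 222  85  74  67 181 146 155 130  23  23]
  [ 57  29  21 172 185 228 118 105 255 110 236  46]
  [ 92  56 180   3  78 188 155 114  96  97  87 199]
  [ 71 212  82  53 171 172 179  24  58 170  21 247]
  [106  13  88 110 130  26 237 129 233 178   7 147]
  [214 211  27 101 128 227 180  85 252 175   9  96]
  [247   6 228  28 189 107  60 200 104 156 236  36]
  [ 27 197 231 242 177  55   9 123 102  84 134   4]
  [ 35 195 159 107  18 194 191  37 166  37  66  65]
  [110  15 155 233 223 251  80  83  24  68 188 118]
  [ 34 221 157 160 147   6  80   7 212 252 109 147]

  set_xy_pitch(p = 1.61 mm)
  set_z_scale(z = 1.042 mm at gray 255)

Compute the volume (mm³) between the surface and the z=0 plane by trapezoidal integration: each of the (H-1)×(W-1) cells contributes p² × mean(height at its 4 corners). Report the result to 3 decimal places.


height_mm = gray/255 × 1.042; cell vol = 1.61² × mean(4 corners)
unit = 1.61² × 1.042 / (4×255) = 0.00264801 mm³ per gray-sum
row 0: Σ corner-gray over 11 cells = 5917  → 15.6683
row 1: Σ corner-gray over 11 cells = 5459  → 14.4555
row 2: Σ corner-gray over 11 cells = 5704  → 15.1042
row 3: Σ corner-gray over 11 cells = 5420  → 14.3522
row 4: Σ corner-gray over 11 cells = 5001  → 13.2427
row 5: Σ corner-gray over 11 cells = 5157  → 13.6558
row 6: Σ corner-gray over 11 cells = 5655  → 14.9745
row 7: Σ corner-gray over 11 cells = 6011  → 15.9172
row 8: Σ corner-gray over 11 cells = 5650  → 14.9612
row 9: Σ corner-gray over 11 cells = 5179  → 13.7140
row 10: Σ corner-gray over 11 cells = 5308  → 14.0556
row 11: Σ corner-gray over 11 cells = 5751  → 15.2287
Σ rows: total corner-gray = 66212  → 175.3299 mm³

175.330


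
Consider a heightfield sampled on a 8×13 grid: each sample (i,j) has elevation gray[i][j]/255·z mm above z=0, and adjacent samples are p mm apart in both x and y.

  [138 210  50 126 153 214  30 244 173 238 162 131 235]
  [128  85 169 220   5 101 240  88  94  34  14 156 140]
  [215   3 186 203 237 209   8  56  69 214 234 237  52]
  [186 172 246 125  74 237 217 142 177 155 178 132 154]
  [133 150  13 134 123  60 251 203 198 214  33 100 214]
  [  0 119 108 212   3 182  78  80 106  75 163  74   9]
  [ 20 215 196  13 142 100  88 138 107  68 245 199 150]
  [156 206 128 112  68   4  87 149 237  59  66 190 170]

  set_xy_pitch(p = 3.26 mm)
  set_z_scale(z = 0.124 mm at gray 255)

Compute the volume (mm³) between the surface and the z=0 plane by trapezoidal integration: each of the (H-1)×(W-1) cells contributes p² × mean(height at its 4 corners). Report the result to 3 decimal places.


height_mm = gray/255 × 0.124; cell vol = 3.26² × mean(4 corners)
unit = 3.26² × 0.124 / (4×255) = 0.00129198 mm³ per gray-sum
row 0: Σ corner-gray over 12 cells = 6515  → 8.4173
row 1: Σ corner-gray over 12 cells = 6259  → 8.0865
row 2: Σ corner-gray over 12 cells = 7629  → 9.8565
row 3: Σ corner-gray over 12 cells = 7355  → 9.5025
row 4: Σ corner-gray over 12 cells = 5714  → 7.3824
row 5: Σ corner-gray over 12 cells = 5601  → 7.2364
row 6: Σ corner-gray over 12 cells = 6130  → 7.9199
Σ rows: total corner-gray = 45203  → 58.4015 mm³

58.401


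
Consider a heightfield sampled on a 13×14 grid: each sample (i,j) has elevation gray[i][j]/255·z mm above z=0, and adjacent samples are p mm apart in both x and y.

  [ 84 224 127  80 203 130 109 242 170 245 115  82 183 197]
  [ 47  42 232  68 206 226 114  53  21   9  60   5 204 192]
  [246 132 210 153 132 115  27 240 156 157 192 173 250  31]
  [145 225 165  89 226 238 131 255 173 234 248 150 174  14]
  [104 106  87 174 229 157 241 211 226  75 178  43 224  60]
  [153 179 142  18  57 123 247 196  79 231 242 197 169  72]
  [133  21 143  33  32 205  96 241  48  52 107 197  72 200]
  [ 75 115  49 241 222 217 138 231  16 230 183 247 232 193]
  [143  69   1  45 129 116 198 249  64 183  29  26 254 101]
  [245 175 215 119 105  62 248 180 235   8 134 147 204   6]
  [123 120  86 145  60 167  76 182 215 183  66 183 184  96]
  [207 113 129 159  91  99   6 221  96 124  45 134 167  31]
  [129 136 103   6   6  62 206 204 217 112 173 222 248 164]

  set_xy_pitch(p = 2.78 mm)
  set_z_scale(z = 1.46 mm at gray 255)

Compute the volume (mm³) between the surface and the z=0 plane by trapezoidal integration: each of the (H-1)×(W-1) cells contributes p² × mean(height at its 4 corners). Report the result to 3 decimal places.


height_mm = gray/255 × 1.46; cell vol = 2.78² × mean(4 corners)
unit = 2.78² × 1.46 / (4×255) = 0.0110622 mm³ per gray-sum
row 0: Σ corner-gray over 13 cells = 6820  → 75.4443
row 1: Σ corner-gray over 13 cells = 6870  → 75.9974
row 2: Σ corner-gray over 13 cells = 8926  → 98.7414
row 3: Σ corner-gray over 13 cells = 8841  → 97.8011
row 4: Σ corner-gray over 13 cells = 8051  → 89.0619
row 5: Σ corner-gray over 13 cells = 6812  → 75.3558
row 6: Σ corner-gray over 13 cells = 7337  → 81.1635
row 7: Σ corner-gray over 13 cells = 7480  → 82.7454
row 8: Σ corner-gray over 13 cells = 6885  → 76.1634
row 9: Σ corner-gray over 13 cells = 7468  → 82.6127
row 10: Σ corner-gray over 13 cells = 6559  → 72.5571
row 11: Σ corner-gray over 13 cells = 6689  → 73.9952
Σ rows: total corner-gray = 88738  → 981.6392 mm³

981.639


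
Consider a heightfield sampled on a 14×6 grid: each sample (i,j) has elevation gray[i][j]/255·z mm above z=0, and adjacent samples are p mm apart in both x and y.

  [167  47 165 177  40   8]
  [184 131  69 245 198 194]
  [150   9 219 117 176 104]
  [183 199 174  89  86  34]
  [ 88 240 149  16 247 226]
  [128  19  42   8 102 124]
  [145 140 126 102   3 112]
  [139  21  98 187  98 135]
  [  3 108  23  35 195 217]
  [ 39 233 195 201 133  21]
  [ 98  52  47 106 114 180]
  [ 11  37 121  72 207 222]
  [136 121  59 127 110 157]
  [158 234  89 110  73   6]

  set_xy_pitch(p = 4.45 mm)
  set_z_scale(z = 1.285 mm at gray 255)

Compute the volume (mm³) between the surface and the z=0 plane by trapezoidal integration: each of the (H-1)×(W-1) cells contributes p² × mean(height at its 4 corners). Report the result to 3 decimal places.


765.706

height_mm = gray/255 × 1.285; cell vol = 4.45² × mean(4 corners)
unit = 4.45² × 1.285 / (4×255) = 0.0249473 mm³ per gray-sum
row 0: Σ corner-gray over 5 cells = 2697  → 67.2828
row 1: Σ corner-gray over 5 cells = 2960  → 73.8439
row 2: Σ corner-gray over 5 cells = 2609  → 65.0874
row 3: Σ corner-gray over 5 cells = 2931  → 73.1204
row 4: Σ corner-gray over 5 cells = 2212  → 55.1834
row 5: Σ corner-gray over 5 cells = 1593  → 39.7410
row 6: Σ corner-gray over 5 cells = 2081  → 51.9153
row 7: Σ corner-gray over 5 cells = 2024  → 50.4933
row 8: Σ corner-gray over 5 cells = 2526  → 63.0168
row 9: Σ corner-gray over 5 cells = 2500  → 62.3682
row 10: Σ corner-gray over 5 cells = 2023  → 50.4683
row 11: Σ corner-gray over 5 cells = 2234  → 55.7322
row 12: Σ corner-gray over 5 cells = 2303  → 57.4536
Σ rows: total corner-gray = 30693  → 765.7065 mm³


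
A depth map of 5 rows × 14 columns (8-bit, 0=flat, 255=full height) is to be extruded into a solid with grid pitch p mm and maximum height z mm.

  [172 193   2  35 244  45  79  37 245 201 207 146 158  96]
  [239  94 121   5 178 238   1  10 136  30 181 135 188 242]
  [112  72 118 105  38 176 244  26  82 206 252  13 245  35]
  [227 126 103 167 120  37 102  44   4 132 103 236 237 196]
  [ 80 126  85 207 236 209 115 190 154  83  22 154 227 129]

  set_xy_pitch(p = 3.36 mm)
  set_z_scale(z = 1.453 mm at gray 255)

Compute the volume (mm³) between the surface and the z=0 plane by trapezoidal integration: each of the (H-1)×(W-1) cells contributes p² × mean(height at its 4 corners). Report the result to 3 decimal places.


427.769

height_mm = gray/255 × 1.453; cell vol = 3.36² × mean(4 corners)
unit = 3.36² × 1.453 / (4×255) = 0.0160821 mm³ per gray-sum
row 0: Σ corner-gray over 13 cells = 6567  → 105.6115
row 1: Σ corner-gray over 13 cells = 6416  → 103.1830
row 2: Σ corner-gray over 13 cells = 6546  → 105.2737
row 3: Σ corner-gray over 13 cells = 7070  → 113.7008
Σ rows: total corner-gray = 26599  → 427.7690 mm³


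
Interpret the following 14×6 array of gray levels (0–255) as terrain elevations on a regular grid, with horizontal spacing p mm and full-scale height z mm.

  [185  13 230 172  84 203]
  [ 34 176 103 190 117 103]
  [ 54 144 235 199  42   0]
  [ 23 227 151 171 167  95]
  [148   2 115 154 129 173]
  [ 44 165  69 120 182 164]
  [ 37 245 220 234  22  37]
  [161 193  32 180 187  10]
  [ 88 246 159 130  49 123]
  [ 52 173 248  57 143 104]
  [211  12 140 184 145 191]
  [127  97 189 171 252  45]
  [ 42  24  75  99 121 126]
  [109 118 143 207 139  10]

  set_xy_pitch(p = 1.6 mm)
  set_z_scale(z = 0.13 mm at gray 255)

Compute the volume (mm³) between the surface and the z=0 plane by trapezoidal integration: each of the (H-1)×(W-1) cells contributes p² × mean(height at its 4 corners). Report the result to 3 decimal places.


height_mm = gray/255 × 0.13; cell vol = 1.6² × mean(4 corners)
unit = 1.6² × 0.13 / (4×255) = 0.000326275 mm³ per gray-sum
row 0: Σ corner-gray over 5 cells = 2695  → 0.8793
row 1: Σ corner-gray over 5 cells = 2603  → 0.8493
row 2: Σ corner-gray over 5 cells = 2844  → 0.9279
row 3: Σ corner-gray over 5 cells = 2671  → 0.8715
row 4: Σ corner-gray over 5 cells = 2401  → 0.7834
row 5: Σ corner-gray over 5 cells = 2796  → 0.9123
row 6: Σ corner-gray over 5 cells = 2871  → 0.9367
row 7: Σ corner-gray over 5 cells = 2734  → 0.8920
row 8: Σ corner-gray over 5 cells = 2777  → 0.9061
row 9: Σ corner-gray over 5 cells = 2762  → 0.9012
row 10: Σ corner-gray over 5 cells = 2954  → 0.9638
row 11: Σ corner-gray over 5 cells = 2396  → 0.7818
row 12: Σ corner-gray over 5 cells = 2139  → 0.6979
Σ rows: total corner-gray = 34643  → 11.3031 mm³

11.303


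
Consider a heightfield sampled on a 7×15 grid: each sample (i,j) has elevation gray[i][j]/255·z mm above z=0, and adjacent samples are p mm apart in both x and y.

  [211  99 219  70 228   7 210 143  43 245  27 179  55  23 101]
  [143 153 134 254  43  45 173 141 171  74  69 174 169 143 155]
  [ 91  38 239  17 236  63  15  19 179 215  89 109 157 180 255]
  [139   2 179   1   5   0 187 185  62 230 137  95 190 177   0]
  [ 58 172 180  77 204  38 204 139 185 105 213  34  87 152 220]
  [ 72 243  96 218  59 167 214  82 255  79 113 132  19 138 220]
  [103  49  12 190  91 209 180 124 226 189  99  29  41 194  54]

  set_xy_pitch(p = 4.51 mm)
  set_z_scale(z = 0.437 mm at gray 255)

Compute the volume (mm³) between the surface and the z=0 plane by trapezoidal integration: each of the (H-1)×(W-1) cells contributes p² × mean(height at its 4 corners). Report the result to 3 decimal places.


height_mm = gray/255 × 0.437; cell vol = 4.51² × mean(4 corners)
unit = 4.51² × 0.437 / (4×255) = 0.00871434 mm³ per gray-sum
row 0: Σ corner-gray over 14 cells = 7192  → 62.6735
row 1: Σ corner-gray over 14 cells = 7242  → 63.1092
row 2: Σ corner-gray over 14 cells = 6497  → 56.6170
row 3: Σ corner-gray over 14 cells = 6897  → 60.1028
row 4: Σ corner-gray over 14 cells = 7780  → 67.7975
row 5: Σ corner-gray over 14 cells = 7345  → 64.0068
Σ rows: total corner-gray = 42953  → 374.3069 mm³

374.307


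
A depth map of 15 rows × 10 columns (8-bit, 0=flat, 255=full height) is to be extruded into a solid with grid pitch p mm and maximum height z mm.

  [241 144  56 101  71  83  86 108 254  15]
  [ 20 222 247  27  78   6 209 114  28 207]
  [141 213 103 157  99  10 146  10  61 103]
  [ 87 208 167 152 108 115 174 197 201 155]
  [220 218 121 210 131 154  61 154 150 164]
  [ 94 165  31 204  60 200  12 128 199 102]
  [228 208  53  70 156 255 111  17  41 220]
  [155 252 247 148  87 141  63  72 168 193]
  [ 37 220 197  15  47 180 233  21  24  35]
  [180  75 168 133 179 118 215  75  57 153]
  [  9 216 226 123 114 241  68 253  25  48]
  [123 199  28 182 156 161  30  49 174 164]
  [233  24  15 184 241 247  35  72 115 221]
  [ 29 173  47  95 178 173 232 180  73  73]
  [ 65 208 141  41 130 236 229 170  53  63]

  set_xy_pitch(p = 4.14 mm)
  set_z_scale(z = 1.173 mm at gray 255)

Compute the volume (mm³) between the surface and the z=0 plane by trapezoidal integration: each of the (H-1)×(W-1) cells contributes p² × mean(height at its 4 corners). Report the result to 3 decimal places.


height_mm = gray/255 × 1.173; cell vol = 4.14² × mean(4 corners)
unit = 4.14² × 1.173 / (4×255) = 0.0197105 mm³ per gray-sum
row 0: Σ corner-gray over 9 cells = 4151  → 81.8185
row 1: Σ corner-gray over 9 cells = 3931  → 77.4821
row 2: Σ corner-gray over 9 cells = 4728  → 93.1914
row 3: Σ corner-gray over 9 cells = 5668  → 111.7193
row 4: Σ corner-gray over 9 cells = 4976  → 98.0796
row 5: Σ corner-gray over 9 cells = 4464  → 87.9879
row 6: Σ corner-gray over 9 cells = 4974  → 98.0402
row 7: Σ corner-gray over 9 cells = 4650  → 91.6540
row 8: Σ corner-gray over 9 cells = 4319  → 85.1298
row 9: Σ corner-gray over 9 cells = 4962  → 97.8037
row 10: Σ corner-gray over 9 cells = 4834  → 95.2808
row 11: Σ corner-gray over 9 cells = 4565  → 89.9786
row 12: Σ corner-gray over 9 cells = 4724  → 93.1126
row 13: Σ corner-gray over 9 cells = 4948  → 97.5278
Σ rows: total corner-gray = 65894  → 1298.8063 mm³

1298.806


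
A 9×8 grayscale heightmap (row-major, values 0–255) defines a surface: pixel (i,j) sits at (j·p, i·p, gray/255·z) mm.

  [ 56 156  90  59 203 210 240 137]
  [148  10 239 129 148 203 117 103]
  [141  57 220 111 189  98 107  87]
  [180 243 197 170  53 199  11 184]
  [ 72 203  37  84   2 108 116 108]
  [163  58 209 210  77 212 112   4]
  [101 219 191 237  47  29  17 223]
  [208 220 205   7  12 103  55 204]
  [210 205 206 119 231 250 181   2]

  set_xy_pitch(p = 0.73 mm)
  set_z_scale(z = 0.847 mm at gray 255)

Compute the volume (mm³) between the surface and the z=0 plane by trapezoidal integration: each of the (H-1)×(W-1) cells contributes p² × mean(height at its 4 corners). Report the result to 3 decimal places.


13.117

height_mm = gray/255 × 0.847; cell vol = 0.73² × mean(4 corners)
unit = 0.73² × 0.847 / (4×255) = 0.000442516 mm³ per gray-sum
row 0: Σ corner-gray over 7 cells = 4052  → 1.7931
row 1: Σ corner-gray over 7 cells = 3735  → 1.6528
row 2: Σ corner-gray over 7 cells = 3902  → 1.7267
row 3: Σ corner-gray over 7 cells = 3390  → 1.5001
row 4: Σ corner-gray over 7 cells = 3203  → 1.4174
row 5: Σ corner-gray over 7 cells = 3727  → 1.6493
row 6: Σ corner-gray over 7 cells = 3420  → 1.5134
row 7: Σ corner-gray over 7 cells = 4212  → 1.8639
Σ rows: total corner-gray = 29641  → 13.1166 mm³


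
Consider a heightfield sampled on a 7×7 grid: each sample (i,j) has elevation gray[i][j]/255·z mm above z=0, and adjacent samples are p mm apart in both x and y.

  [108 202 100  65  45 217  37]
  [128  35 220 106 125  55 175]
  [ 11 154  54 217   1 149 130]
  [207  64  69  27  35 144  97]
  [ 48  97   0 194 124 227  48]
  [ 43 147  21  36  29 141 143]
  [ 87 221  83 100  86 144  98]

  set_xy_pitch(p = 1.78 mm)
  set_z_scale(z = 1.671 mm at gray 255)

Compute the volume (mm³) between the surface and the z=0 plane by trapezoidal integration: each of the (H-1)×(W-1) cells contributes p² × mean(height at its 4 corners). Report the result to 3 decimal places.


76.821

height_mm = gray/255 × 1.671; cell vol = 1.78² × mean(4 corners)
unit = 1.78² × 1.671 / (4×255) = 0.00519058 mm³ per gray-sum
row 0: Σ corner-gray over 6 cells = 2788  → 14.4714
row 1: Σ corner-gray over 6 cells = 2676  → 13.8900
row 2: Σ corner-gray over 6 cells = 2273  → 11.7982
row 3: Σ corner-gray over 6 cells = 2362  → 12.2602
row 4: Σ corner-gray over 6 cells = 2314  → 12.0110
row 5: Σ corner-gray over 6 cells = 2387  → 12.3899
Σ rows: total corner-gray = 14800  → 76.8207 mm³


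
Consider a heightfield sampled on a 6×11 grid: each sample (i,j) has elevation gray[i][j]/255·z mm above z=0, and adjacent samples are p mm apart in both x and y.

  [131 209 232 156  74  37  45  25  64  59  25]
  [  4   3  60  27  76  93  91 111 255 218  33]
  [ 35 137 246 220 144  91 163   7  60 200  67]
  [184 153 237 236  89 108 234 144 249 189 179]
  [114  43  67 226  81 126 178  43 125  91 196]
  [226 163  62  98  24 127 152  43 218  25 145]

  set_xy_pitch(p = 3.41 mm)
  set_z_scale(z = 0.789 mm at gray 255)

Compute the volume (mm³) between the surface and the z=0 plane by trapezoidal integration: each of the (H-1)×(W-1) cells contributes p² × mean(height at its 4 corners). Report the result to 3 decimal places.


height_mm = gray/255 × 0.789; cell vol = 3.41² × mean(4 corners)
unit = 3.41² × 0.789 / (4×255) = 0.00899468 mm³ per gray-sum
row 0: Σ corner-gray over 10 cells = 3863  → 34.7464
row 1: Σ corner-gray over 10 cells = 4543  → 40.8628
row 2: Σ corner-gray over 10 cells = 6279  → 56.4776
row 3: Σ corner-gray over 10 cells = 5911  → 53.1675
row 4: Σ corner-gray over 10 cells = 4465  → 40.1612
Σ rows: total corner-gray = 25061  → 225.4156 mm³

225.416


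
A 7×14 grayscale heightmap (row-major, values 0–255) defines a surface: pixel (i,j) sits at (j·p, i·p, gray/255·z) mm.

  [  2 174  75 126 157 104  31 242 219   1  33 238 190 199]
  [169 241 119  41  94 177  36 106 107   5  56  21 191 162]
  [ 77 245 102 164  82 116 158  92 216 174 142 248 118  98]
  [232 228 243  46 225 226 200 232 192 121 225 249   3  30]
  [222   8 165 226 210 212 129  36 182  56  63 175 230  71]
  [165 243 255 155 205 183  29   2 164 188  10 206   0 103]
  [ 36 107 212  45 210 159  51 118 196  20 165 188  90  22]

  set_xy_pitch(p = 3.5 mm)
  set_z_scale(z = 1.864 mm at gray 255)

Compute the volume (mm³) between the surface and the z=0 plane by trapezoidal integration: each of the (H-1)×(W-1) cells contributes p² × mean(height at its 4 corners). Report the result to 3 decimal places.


974.049

height_mm = gray/255 × 1.864; cell vol = 3.5² × mean(4 corners)
unit = 3.5² × 1.864 / (4×255) = 0.0223863 mm³ per gray-sum
row 0: Σ corner-gray over 13 cells = 6100  → 136.5563
row 1: Σ corner-gray over 13 cells = 6608  → 147.9285
row 2: Σ corner-gray over 13 cells = 8531  → 190.9773
row 3: Σ corner-gray over 13 cells = 8319  → 186.2314
row 4: Σ corner-gray over 13 cells = 7225  → 161.7408
row 5: Σ corner-gray over 13 cells = 6728  → 150.6149
Σ rows: total corner-gray = 43511  → 974.0492 mm³


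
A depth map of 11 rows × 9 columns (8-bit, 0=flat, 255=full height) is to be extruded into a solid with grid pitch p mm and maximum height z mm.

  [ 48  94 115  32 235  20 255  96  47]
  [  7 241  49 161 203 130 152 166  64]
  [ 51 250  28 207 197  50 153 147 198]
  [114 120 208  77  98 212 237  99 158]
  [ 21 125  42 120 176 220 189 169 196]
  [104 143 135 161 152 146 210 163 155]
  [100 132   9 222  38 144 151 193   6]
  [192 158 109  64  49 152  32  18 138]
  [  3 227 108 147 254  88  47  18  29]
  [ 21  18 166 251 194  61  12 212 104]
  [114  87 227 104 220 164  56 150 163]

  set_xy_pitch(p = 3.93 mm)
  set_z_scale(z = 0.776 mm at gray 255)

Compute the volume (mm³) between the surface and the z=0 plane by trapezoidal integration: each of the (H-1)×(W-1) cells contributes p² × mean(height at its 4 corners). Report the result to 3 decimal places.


491.677

height_mm = gray/255 × 0.776; cell vol = 3.93² × mean(4 corners)
unit = 3.93² × 0.776 / (4×255) = 0.0117502 mm³ per gray-sum
row 0: Σ corner-gray over 8 cells = 4064  → 47.7530
row 1: Σ corner-gray over 8 cells = 4588  → 53.9101
row 2: Σ corner-gray over 8 cells = 4687  → 55.0734
row 3: Σ corner-gray over 8 cells = 4673  → 54.9089
row 4: Σ corner-gray over 8 cells = 4778  → 56.1426
row 5: Σ corner-gray over 8 cells = 4363  → 51.2663
row 6: Σ corner-gray over 8 cells = 3378  → 39.6923
row 7: Σ corner-gray over 8 cells = 3304  → 38.8228
row 8: Σ corner-gray over 8 cells = 3763  → 44.2161
row 9: Σ corner-gray over 8 cells = 4246  → 49.8915
Σ rows: total corner-gray = 41844  → 491.6769 mm³


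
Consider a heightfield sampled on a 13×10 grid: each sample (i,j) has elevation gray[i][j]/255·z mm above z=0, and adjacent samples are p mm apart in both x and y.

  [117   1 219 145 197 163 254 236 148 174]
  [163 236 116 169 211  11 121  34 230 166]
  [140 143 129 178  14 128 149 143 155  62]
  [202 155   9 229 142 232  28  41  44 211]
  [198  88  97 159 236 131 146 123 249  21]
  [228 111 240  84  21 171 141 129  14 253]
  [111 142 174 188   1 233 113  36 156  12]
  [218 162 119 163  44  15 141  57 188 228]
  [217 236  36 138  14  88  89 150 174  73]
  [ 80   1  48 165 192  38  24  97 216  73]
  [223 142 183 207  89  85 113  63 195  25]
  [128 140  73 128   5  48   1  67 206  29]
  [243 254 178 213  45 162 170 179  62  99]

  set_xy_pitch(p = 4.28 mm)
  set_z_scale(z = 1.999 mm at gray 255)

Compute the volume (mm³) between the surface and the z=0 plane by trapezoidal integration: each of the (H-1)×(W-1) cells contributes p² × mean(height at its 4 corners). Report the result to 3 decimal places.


1948.929

height_mm = gray/255 × 1.999; cell vol = 4.28² × mean(4 corners)
unit = 4.28² × 1.999 / (4×255) = 0.0359005 mm³ per gray-sum
row 0: Σ corner-gray over 9 cells = 5602  → 201.1144
row 1: Σ corner-gray over 9 cells = 4865  → 174.6558
row 2: Σ corner-gray over 9 cells = 4453  → 159.8648
row 3: Σ corner-gray over 9 cells = 4850  → 174.1173
row 4: Σ corner-gray over 9 cells = 4980  → 178.7844
row 5: Σ corner-gray over 9 cells = 4512  → 161.9829
row 6: Σ corner-gray over 9 cells = 4433  → 159.1468
row 7: Σ corner-gray over 9 cells = 4364  → 156.6697
row 8: Σ corner-gray over 9 cells = 3855  → 138.3963
row 9: Σ corner-gray over 9 cells = 4117  → 147.8022
row 10: Σ corner-gray over 9 cells = 3895  → 139.8323
row 11: Σ corner-gray over 9 cells = 4361  → 156.5620
Σ rows: total corner-gray = 54287  → 1948.9289 mm³


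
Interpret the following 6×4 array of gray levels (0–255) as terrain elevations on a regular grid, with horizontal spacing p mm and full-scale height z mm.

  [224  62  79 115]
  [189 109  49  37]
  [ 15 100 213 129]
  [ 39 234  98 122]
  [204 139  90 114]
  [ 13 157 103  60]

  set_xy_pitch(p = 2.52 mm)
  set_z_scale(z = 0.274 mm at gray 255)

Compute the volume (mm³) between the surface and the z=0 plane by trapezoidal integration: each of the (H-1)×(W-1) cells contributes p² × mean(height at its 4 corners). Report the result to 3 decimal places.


12.009

height_mm = gray/255 × 0.274; cell vol = 2.52² × mean(4 corners)
unit = 2.52² × 0.274 / (4×255) = 0.00170589 mm³ per gray-sum
row 0: Σ corner-gray over 3 cells = 1163  → 1.9840
row 1: Σ corner-gray over 3 cells = 1312  → 2.2381
row 2: Σ corner-gray over 3 cells = 1595  → 2.7209
row 3: Σ corner-gray over 3 cells = 1601  → 2.7311
row 4: Σ corner-gray over 3 cells = 1369  → 2.3354
Σ rows: total corner-gray = 7040  → 12.0095 mm³


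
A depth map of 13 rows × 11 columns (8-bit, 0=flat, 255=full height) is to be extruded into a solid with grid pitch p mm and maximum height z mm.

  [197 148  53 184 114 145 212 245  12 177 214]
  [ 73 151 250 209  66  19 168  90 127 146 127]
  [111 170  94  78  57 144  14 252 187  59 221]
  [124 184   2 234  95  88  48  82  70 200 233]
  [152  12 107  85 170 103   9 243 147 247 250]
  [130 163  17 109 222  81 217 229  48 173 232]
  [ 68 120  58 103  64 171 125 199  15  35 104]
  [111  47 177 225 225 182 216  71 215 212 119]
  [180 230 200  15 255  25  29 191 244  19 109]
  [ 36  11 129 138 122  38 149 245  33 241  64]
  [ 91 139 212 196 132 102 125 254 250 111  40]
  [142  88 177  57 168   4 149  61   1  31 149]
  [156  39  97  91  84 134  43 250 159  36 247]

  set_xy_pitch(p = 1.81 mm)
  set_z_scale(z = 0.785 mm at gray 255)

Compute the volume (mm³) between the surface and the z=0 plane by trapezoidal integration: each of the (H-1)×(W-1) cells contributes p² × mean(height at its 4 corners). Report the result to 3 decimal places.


155.767

height_mm = gray/255 × 0.785; cell vol = 1.81² × mean(4 corners)
unit = 1.81² × 0.785 / (4×255) = 0.00252131 mm³ per gray-sum
row 0: Σ corner-gray over 10 cells = 5643  → 14.2278
row 1: Σ corner-gray over 10 cells = 5094  → 12.8436
row 2: Σ corner-gray over 10 cells = 4805  → 12.1149
row 3: Σ corner-gray over 10 cells = 5011  → 12.6343
row 4: Σ corner-gray over 10 cells = 5528  → 13.9378
row 5: Σ corner-gray over 10 cells = 4832  → 12.1830
row 6: Σ corner-gray over 10 cells = 5322  → 13.4184
row 7: Σ corner-gray over 10 cells = 6075  → 15.3170
row 8: Σ corner-gray over 10 cells = 5017  → 12.6494
row 9: Σ corner-gray over 10 cells = 5485  → 13.8294
row 10: Σ corner-gray over 10 cells = 4936  → 12.4452
row 11: Σ corner-gray over 10 cells = 4032  → 10.1659
Σ rows: total corner-gray = 61780  → 155.7667 mm³


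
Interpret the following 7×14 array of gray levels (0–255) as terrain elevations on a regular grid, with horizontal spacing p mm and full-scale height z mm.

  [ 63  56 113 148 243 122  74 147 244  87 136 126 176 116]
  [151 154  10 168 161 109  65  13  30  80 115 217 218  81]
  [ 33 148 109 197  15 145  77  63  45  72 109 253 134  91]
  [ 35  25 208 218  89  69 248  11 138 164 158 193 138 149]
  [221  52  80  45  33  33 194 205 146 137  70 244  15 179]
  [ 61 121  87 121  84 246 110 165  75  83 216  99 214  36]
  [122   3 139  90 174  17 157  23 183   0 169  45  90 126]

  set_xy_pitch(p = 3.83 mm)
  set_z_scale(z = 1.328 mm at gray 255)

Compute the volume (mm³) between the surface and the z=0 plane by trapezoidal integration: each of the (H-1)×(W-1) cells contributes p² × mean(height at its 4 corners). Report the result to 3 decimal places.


706.428

height_mm = gray/255 × 1.328; cell vol = 3.83² × mean(4 corners)
unit = 3.83² × 1.328 / (4×255) = 0.0190983 mm³ per gray-sum
row 0: Σ corner-gray over 13 cells = 6435  → 122.8978
row 1: Σ corner-gray over 13 cells = 5770  → 110.1974
row 2: Σ corner-gray over 13 cells = 6360  → 121.4654
row 3: Σ corner-gray over 13 cells = 6410  → 122.4203
row 4: Σ corner-gray over 13 cells = 6247  → 119.3073
row 5: Σ corner-gray over 13 cells = 5767  → 110.1401
Σ rows: total corner-gray = 36989  → 706.4282 mm³
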